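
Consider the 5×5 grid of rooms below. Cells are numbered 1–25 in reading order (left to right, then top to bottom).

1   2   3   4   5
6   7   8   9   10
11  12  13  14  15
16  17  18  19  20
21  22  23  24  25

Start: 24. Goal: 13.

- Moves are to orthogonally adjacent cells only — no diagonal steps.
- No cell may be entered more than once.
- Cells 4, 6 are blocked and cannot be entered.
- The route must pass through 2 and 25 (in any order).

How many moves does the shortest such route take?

Any route passes through 2 and 25 in some order between 24 and 13. Summing Manhattan distances along each leg and taking the cheapest ordering (24 → 25 → 2 → 13) gives a lower bound of 1 + 7 + 3 = 11 moves.
A route of 11 moves achieves this: 24 → 25 → 20 → 15 → 10 → 9 → 8 → 3 → 2 → 7 → 12 → 13.
Since 11 matches the lower bound, it is optimal.

11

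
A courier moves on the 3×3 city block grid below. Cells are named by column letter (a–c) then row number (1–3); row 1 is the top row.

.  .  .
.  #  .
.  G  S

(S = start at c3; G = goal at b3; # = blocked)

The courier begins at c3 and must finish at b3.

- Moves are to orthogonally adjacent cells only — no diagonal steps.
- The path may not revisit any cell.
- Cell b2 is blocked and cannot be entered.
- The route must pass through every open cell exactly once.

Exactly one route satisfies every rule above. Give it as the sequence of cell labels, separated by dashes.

Need to visit all 8 open cells exactly once, starting at c3 and ending at b3.
Cell c2 has only two open neighbours (c1 and c3), so the path must pass straight through it: one of those is the cell it's entered from and the other is where it exits.
Route from c3: 2× up (reaching c1), 2× left (reaching a1), 2× down (reaching a3), right to b3 — 7 moves in all.
Check: all 8 open cells covered.

c3 - c2 - c1 - b1 - a1 - a2 - a3 - b3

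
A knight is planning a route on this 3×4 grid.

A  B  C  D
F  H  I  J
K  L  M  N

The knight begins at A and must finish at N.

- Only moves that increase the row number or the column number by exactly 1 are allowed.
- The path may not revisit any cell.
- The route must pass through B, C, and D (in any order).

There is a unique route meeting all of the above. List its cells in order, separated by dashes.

Moves only go right or down, so the column and row indices never decrease.
Route from A: right 3 to D, down 2 to N — 5 moves in all.
Check: all required cells visited.

A - B - C - D - J - N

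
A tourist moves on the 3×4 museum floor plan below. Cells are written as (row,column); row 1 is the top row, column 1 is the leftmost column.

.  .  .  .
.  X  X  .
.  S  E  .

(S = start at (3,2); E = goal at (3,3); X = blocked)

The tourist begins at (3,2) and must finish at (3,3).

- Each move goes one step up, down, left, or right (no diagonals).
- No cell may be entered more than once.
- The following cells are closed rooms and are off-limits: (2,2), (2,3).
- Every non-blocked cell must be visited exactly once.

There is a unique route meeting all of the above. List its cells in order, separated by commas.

Need to visit all 10 open cells exactly once, starting at (3,2) and ending at (3,3).
Cell (1,1) has only two open neighbours ((2,1) and (1,2)), so the path must pass straight through it: one of those is the cell it's entered from and the other is where it exits.
Route from (3,2): left to (3,1), 2× up (reaching (1,1)), 3× right (reaching (1,4)), 2× down (reaching (3,4)), left to (3,3) — 9 moves in all.
Check: all 10 open cells covered.

(3,2), (3,1), (2,1), (1,1), (1,2), (1,3), (1,4), (2,4), (3,4), (3,3)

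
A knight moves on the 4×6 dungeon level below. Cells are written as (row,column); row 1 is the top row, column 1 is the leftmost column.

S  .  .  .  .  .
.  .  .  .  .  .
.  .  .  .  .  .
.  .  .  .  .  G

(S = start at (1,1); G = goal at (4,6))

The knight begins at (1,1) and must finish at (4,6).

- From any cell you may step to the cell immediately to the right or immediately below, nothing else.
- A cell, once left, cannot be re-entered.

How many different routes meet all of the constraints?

A right/down-only route from (1,1) to (4,6) makes exactly 3 down-moves and 5 right-moves in some order.
With no other constraints that would be C(8,3) = 56 routes.
That gives 56 routes.

56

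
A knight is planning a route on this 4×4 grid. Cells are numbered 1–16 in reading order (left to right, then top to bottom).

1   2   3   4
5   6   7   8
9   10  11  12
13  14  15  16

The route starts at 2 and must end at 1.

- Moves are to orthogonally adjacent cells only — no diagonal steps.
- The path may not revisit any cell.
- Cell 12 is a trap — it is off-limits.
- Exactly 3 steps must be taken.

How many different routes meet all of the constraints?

1

Need simple routes of exactly 3 moves from 2 to 1 (Manhattan distance 1, so 1 moves are spent on a detour and 1 undoing it).
Enumerating: 2 6 5 1.
That gives 1 route.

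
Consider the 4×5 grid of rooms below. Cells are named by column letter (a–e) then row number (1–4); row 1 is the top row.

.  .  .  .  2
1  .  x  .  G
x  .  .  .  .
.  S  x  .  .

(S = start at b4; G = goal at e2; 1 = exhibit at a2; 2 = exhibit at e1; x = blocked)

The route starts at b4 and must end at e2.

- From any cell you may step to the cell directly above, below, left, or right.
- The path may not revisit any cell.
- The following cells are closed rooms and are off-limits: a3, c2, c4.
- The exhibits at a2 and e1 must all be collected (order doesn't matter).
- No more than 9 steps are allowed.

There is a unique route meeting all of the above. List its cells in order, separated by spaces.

The 9-move cap with required stops at a2, e1 leaves no slack for detours.
Route from b4: 2× up (reaching b2), left to a2, up to a1, 4× right (reaching e1), down to e2 — 9 moves in all.
Check: all required cells visited; 9 ≤ 9 moves.

b4 b3 b2 a2 a1 b1 c1 d1 e1 e2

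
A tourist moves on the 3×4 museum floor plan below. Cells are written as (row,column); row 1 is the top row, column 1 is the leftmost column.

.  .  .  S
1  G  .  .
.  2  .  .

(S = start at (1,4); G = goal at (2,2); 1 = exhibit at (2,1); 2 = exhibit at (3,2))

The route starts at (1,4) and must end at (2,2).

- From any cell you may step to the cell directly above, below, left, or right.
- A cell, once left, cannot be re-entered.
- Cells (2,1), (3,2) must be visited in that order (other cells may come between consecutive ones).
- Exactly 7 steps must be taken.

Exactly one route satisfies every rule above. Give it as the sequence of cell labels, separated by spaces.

(1,4) (1,3) (1,2) (1,1) (2,1) (3,1) (3,2) (2,2)

The waypoints must appear in the order (2,1), (3,2), with no cell reused.
Route from (1,4): 3× left (reaching (1,1)), 2× down (reaching (3,1)), right to (3,2), up to (2,2) — 7 moves in all.
Check: order respected (1 at step 4, 2 at step 6); 7 moves as required.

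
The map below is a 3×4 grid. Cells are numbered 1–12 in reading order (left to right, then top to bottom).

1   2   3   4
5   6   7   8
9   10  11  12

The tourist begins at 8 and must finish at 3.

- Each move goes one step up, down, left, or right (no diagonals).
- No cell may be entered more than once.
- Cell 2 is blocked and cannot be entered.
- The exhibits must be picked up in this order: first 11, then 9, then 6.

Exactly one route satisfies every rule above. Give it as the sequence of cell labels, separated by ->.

8 -> 12 -> 11 -> 10 -> 9 -> 5 -> 6 -> 7 -> 3

The waypoints must appear in the order 11, 9, 6, with no cell reused.
Route from 8: down 1 to 12, left 3 to 9, up 1 to 5, right 2 to 7, up 1 to 3 — 8 moves in all.
Check: order respected (11 at step 2, 9 at step 4, 6 at step 6).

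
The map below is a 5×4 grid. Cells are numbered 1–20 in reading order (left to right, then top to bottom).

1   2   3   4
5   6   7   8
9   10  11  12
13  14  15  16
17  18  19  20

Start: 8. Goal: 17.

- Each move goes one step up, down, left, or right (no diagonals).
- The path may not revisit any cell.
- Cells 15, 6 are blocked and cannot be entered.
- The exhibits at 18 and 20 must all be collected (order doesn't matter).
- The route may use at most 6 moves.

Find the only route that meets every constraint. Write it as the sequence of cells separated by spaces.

Any route must reach 18 and 20 and still end at 17 within 6 moves, so the order of the required stops is forced.
Route from 8: 3× down (reaching 20), 3× left (reaching 17) — 6 moves in all.
Check: all required cells visited; 6 ≤ 6 moves.

8 12 16 20 19 18 17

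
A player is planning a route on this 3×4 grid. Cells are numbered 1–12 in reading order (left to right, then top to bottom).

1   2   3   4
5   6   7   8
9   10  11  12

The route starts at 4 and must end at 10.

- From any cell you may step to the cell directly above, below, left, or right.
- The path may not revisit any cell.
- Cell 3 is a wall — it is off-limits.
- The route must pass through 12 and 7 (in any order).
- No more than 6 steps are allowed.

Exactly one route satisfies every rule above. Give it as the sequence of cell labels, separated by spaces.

Any route must reach 12 and 7 and still end at 10 within 6 moves, so the order of the required stops is forced.
Route from 4: 2× down (reaching 12), left to 11, up to 7, left to 6, down to 10 — 6 moves in all.
Check: all required cells visited; 6 ≤ 6 moves.

4 8 12 11 7 6 10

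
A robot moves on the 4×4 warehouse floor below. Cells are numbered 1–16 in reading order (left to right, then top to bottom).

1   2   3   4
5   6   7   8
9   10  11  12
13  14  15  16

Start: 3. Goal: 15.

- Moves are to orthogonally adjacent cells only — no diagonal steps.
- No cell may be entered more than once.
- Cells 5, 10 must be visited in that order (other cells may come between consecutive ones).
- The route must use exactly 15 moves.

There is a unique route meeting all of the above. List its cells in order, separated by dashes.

3 - 4 - 8 - 7 - 6 - 2 - 1 - 5 - 9 - 13 - 14 - 10 - 11 - 12 - 16 - 15

The waypoints must appear in the order 5, 10, with no cell reused.
Route from 3: right to 4, down to 8, 2× left (reaching 6), up to 2, left to 1, 3× down (reaching 13), right to 14, up to 10, 2× right (reaching 12), down to 16, left to 15 — 15 moves in all.
Check: order respected (5 at step 7, 10 at step 11); 15 moves as required.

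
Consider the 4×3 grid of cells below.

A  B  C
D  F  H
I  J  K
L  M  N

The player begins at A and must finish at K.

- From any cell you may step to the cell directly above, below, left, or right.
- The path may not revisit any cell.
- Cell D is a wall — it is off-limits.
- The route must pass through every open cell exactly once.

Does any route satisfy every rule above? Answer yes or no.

One route that works: A → B → C → H → F → J → I → L → M → N → K.

yes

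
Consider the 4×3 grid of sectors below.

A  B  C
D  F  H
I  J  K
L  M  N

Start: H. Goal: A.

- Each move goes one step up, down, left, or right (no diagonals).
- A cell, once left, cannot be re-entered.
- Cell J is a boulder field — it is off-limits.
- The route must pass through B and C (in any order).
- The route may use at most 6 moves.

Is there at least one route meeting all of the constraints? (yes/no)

yes

One route that works: H → C → B → A.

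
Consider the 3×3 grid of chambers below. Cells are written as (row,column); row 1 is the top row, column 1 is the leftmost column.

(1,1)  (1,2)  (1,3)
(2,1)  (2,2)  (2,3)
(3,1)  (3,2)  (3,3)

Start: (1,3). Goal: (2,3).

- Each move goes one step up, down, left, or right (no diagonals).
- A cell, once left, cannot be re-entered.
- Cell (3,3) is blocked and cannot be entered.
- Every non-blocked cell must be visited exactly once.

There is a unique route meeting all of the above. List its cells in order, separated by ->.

(1,3) -> (1,2) -> (1,1) -> (2,1) -> (3,1) -> (3,2) -> (2,2) -> (2,3)

Need to visit all 8 open cells exactly once, starting at (1,3) and ending at (2,3).
Route from (1,3): 2× left (reaching (1,1)), 2× down (reaching (3,1)), right to (3,2), up to (2,2), right to (2,3) — 7 moves in all.
Check: all 8 open cells covered.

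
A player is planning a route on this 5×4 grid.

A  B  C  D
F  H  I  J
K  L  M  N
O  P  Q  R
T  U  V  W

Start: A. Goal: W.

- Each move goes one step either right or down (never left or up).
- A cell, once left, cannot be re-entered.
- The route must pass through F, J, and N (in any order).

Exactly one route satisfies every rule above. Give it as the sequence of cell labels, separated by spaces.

Moves only go right or down, so the column and row indices never decrease.
Route from A: down to F, 3× right (reaching J), 3× down (reaching W) — 7 moves in all.
Check: all required cells visited.

A F H I J N R W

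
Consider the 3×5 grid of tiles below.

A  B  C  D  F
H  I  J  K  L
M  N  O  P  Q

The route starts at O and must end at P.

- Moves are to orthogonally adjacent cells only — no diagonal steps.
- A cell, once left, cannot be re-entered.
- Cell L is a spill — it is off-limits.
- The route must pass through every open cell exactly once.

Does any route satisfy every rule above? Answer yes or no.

no

Cell F has only one open neighbour but is neither the start nor the goal, so a Hamiltonian route would have to both enter and leave it through the same neighbour — impossible without revisiting.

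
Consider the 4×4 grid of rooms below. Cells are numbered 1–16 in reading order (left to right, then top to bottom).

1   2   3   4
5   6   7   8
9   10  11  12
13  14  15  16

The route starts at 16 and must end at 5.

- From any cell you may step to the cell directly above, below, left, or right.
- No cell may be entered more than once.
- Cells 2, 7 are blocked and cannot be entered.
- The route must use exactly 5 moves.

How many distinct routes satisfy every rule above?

Need simple routes of exactly 5 moves from 16 to 5 (Manhattan distance 5, so 0 moves are spent on a detour and 0 undoing it).
Enumerating: 16 12 11 10 6 5 | 16 12 11 10 9 5 | 16 15 11 10 6 5 | 16 15 11 10 9 5 | 16 15 14 10 6 5 | 16 15 14 10 9 5 | 16 15 14 13 9 5.
That gives 7 routes.

7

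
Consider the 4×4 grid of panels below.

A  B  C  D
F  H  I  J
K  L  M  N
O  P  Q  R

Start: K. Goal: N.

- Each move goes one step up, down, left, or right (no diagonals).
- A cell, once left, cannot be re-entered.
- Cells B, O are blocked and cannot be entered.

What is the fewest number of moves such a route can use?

3

The Manhattan distance from K to N is |3−3| + |1−4| = 3, so at least 3 moves are needed.
A route of 3 moves achieves this: K → L → M → N.
Since 3 matches the lower bound, it is optimal.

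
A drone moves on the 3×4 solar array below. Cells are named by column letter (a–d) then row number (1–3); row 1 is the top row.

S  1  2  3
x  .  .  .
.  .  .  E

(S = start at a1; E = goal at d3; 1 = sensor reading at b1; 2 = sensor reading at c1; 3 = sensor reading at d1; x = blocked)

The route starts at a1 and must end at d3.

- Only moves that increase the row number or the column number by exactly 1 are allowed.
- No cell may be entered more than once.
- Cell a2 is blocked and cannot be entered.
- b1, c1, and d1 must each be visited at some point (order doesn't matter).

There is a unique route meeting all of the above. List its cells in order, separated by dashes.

a1 - b1 - c1 - d1 - d2 - d3

Moves only go right or down, so the column and row indices never decrease.
Route from a1: right 3 to d1, down 2 to d3 — 5 moves in all.
Check: all required cells visited.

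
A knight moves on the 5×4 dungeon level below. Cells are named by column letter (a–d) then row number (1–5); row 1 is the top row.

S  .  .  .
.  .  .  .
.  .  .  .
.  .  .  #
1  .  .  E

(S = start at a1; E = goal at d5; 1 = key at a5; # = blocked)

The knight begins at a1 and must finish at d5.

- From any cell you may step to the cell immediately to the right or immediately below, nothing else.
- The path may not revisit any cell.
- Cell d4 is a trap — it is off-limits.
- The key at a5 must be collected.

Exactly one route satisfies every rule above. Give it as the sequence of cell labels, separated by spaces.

Moves only go right or down, so the column and row indices never decrease.
Route from a1: 4× down (reaching a5), 3× right (reaching d5) — 7 moves in all.
Check: all required cells visited.

a1 a2 a3 a4 a5 b5 c5 d5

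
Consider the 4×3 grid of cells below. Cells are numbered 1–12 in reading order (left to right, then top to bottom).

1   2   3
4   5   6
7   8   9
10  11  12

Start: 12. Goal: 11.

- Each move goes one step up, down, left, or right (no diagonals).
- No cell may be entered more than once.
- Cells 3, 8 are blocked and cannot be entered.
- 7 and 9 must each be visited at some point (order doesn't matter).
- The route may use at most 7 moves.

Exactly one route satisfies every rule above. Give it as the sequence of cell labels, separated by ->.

The 7-move cap with required stops at 7, 9 leaves no slack for detours.
Route from 12: up 2 to 6, left 2 to 4, down 2 to 10, right 1 to 11 — 7 moves in all.
Check: all required cells visited; 7 ≤ 7 moves.

12 -> 9 -> 6 -> 5 -> 4 -> 7 -> 10 -> 11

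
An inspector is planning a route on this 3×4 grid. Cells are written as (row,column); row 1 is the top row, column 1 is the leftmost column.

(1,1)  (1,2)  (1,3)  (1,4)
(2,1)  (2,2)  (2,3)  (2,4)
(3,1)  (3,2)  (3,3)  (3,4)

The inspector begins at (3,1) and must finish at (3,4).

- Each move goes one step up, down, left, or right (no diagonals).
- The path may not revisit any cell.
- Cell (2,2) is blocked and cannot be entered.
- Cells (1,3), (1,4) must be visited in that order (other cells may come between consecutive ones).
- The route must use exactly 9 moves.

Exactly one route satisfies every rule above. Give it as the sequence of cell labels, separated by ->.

The waypoints must appear in the order (1,3), (1,4), with no cell reused.
Route from (3,1): 2× up (reaching (1,1)), 3× right (reaching (1,4)), down to (2,4), left to (2,3), down to (3,3), right to (3,4) — 9 moves in all.
Check: order respected ((1,3) at step 4, (1,4) at step 5); 9 moves as required.

(3,1) -> (2,1) -> (1,1) -> (1,2) -> (1,3) -> (1,4) -> (2,4) -> (2,3) -> (3,3) -> (3,4)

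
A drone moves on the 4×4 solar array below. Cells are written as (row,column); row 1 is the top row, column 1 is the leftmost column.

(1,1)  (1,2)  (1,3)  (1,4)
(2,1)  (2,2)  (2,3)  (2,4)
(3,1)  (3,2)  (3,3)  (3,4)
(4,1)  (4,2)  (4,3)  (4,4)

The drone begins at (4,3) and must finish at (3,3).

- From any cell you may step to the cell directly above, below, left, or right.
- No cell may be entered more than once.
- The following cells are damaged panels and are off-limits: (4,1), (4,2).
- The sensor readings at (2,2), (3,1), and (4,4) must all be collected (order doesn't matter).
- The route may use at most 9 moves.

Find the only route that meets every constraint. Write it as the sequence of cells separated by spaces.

The budget equals the shortest possible length, so every move has to be on a shortest route through the required cells.
Route from (4,3): right to (4,4), 2× up (reaching (2,4)), 3× left (reaching (2,1)), down to (3,1), 2× right (reaching (3,3)) — 9 moves in all.
Check: all required cells visited; 9 ≤ 9 moves.

(4,3) (4,4) (3,4) (2,4) (2,3) (2,2) (2,1) (3,1) (3,2) (3,3)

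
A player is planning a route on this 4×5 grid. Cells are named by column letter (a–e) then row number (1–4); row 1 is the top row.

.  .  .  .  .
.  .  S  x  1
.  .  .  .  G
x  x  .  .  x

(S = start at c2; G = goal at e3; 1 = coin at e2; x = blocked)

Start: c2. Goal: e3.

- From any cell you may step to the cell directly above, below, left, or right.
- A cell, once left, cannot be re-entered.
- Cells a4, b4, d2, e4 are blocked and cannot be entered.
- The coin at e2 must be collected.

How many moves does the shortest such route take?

5

Any route passes through e2 somewhere between c2 and e3. Summing Manhattan distances along the two legs (c2 → e2 → e3) gives a lower bound of 2 + 1 = 3 moves.
That bound ignores the blocked cells. Measuring each leg by the fewest moves that actually steer around them (c2→e2: 4; e2→e3: 1) raises the lower bound to 5.
A route of 5 moves exists: c2 → c1 → d1 → e1 → e2 → e3.
Since 5 matches that lower bound, it is optimal.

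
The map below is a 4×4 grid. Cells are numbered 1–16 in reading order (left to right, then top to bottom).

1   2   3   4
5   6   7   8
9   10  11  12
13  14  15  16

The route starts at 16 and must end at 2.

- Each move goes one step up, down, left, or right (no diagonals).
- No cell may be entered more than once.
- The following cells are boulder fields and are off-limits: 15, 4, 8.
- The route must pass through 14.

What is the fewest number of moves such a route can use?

Any route passes through 14 somewhere between 16 and 2. Summing Manhattan distances along the two legs (16 → 14 → 2) gives a lower bound of 2 + 3 = 5 moves.
That bound ignores the blocked cells. Measuring each leg by the fewest moves that actually steer around them (16→14: 4; 14→2: 3) raises the lower bound to 7.
The shortest route satisfying every rule uses 9 moves: 16 → 12 → 11 → 10 → 14 → 13 → 9 → 5 → 1 → 2.
The bound of 7 isn't tight here; checking systematically, no route of length 7 through 8 satisfies every constraint, so 9 is the minimum.

9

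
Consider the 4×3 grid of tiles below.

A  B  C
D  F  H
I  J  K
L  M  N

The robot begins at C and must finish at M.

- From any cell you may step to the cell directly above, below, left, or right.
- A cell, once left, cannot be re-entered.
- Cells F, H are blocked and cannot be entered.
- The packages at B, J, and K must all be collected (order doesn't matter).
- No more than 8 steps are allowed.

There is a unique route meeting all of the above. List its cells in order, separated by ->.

C -> B -> A -> D -> I -> J -> K -> N -> M

Any route must reach B, J, and K and still end at M within 8 moves, so the order of the required stops is forced.
Route from C: 2× left (reaching A), 2× down (reaching I), 2× right (reaching K), down to N, left to M — 8 moves in all.
Check: all required cells visited; 8 ≤ 8 moves.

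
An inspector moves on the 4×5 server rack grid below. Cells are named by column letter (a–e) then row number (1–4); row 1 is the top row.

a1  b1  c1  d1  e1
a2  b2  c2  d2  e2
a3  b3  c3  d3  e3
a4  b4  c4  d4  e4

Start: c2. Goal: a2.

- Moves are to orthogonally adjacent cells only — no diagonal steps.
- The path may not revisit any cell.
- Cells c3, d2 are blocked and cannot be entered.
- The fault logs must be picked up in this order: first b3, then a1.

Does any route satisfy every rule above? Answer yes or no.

One route that works: c2 → c1 → d1 → e1 → e2 → e3 → e4 → d4 → c4 → b4 → b3 → b2 → b1 → a1 → a2.

yes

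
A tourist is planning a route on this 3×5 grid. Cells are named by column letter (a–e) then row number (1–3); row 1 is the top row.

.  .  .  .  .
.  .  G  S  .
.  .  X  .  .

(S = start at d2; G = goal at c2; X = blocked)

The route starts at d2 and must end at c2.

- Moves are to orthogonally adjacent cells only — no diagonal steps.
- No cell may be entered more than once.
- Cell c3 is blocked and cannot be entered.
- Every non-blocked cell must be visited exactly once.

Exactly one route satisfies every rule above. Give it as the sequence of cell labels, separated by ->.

d2 -> d3 -> e3 -> e2 -> e1 -> d1 -> c1 -> b1 -> a1 -> a2 -> a3 -> b3 -> b2 -> c2

Need to visit all 14 open cells exactly once, starting at d2 and ending at c2.
Cell b3 has only two open neighbours (b2 and a3), so the path must pass straight through it: one of those is the cell it's entered from and the other is where it exits.
Route from d2: down 1 to d3, right 1 to e3, up 2 to e1, left 4 to a1, down 2 to a3, right 1 to b3, up 1 to b2, right 1 to c2 — 13 moves in all.
Check: all 14 open cells covered.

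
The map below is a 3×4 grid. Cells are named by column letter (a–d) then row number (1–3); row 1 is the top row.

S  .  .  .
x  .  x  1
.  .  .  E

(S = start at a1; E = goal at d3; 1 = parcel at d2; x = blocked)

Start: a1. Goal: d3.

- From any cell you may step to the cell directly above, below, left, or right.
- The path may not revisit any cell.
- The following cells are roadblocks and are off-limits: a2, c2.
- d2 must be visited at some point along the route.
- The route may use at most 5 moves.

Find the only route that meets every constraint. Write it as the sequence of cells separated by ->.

a1 -> b1 -> c1 -> d1 -> d2 -> d3

The budget equals the shortest possible length, so every move has to be on a shortest route through the required cells.
Route from a1: right 3 to d1, down 2 to d3 — 5 moves in all.
Check: all required cells visited; 5 ≤ 5 moves.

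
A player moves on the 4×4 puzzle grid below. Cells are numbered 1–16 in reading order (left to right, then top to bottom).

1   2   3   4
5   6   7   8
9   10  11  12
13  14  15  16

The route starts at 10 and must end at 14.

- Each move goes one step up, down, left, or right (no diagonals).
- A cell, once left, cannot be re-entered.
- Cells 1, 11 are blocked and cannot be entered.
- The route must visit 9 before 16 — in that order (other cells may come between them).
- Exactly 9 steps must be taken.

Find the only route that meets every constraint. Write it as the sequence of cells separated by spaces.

10 9 5 6 7 8 12 16 15 14

The waypoints must appear in the order 9, 16, with no cell reused.
Route from 10: left 1 to 9, up 1 to 5, right 3 to 8, down 2 to 16, left 2 to 14 — 9 moves in all.
Check: order respected (9 at step 1, 16 at step 7); 9 moves as required.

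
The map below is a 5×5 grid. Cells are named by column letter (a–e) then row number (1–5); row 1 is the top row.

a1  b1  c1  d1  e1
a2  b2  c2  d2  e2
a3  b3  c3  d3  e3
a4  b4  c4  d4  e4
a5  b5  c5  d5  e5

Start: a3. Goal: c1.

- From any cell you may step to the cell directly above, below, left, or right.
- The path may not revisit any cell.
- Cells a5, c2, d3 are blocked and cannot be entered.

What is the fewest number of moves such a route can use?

4

The Manhattan distance from a3 to c1 is |3−1| + |1−3| = 4, so at least 4 moves are needed.
A route of 4 moves achieves this: a3 → a2 → a1 → b1 → c1.
Since 4 matches the lower bound, it is optimal.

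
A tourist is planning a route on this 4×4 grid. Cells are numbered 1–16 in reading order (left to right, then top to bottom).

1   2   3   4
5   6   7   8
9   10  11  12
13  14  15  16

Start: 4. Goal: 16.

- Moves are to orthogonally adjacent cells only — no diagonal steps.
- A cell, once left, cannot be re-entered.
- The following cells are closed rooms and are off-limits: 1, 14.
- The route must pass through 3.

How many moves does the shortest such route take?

5

Any route passes through 3 somewhere between 4 and 16. Summing Manhattan distances along the two legs (4 → 3 → 16) gives a lower bound of 1 + 4 = 5 moves.
A route of 5 moves achieves this: 4 → 3 → 7 → 11 → 15 → 16.
Since 5 matches the lower bound, it is optimal.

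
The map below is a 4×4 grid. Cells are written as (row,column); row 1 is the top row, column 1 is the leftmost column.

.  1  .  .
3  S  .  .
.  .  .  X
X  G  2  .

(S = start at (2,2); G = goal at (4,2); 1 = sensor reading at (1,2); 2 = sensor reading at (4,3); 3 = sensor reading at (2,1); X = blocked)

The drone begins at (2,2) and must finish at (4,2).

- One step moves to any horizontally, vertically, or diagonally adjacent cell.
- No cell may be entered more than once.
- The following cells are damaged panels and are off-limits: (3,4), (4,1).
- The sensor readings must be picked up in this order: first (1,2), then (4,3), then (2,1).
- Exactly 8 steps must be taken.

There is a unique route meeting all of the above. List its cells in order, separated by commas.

The waypoints must appear in the order (1,2), (4,3), (2,1), with no cell reused.
Route from (2,2): up 1 to (1,2), down-right 1 to (2,3), down 2 to (4,3), up-left 2 to (2,1), down 1 to (3,1), down-right 1 to (4,2) — 8 moves in all.
Check: order respected (1 at step 1, 2 at step 4, 3 at step 6); 8 moves as required.

(2,2), (1,2), (2,3), (3,3), (4,3), (3,2), (2,1), (3,1), (4,2)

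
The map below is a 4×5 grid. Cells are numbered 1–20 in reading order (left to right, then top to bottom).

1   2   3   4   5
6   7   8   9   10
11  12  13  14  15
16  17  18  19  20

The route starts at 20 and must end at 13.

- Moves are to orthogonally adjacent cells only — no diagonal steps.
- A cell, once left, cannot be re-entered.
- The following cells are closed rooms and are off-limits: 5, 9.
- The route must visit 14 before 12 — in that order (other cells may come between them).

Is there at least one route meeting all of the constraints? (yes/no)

One route that works: 20 → 15 → 14 → 19 → 18 → 17 → 12 → 13.

yes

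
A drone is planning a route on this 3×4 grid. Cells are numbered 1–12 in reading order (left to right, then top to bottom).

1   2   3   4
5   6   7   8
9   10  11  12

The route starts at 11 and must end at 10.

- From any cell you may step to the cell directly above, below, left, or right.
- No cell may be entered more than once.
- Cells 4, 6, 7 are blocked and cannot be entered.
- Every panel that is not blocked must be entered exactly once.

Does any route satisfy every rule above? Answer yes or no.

no

Cell 3 has only one open neighbour but is neither the start nor the goal, so a Hamiltonian route would have to both enter and leave it through the same neighbour — impossible without revisiting.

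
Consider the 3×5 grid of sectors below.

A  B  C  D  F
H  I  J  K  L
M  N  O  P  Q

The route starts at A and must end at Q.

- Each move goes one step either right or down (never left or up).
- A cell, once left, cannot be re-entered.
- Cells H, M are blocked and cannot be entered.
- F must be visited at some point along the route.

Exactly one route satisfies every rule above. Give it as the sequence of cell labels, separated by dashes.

Moves only go right or down, so the column and row indices never decrease.
Route from A: 4× right (reaching F), 2× down (reaching Q) — 6 moves in all.
Check: all required cells visited.

A - B - C - D - F - L - Q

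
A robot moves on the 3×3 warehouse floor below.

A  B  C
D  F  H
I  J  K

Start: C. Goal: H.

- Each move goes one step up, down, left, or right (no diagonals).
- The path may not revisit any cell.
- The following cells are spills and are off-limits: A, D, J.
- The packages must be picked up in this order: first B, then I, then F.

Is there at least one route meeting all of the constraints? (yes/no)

The blocked cells wall I off from C completely — no sequence of moves reaches it at all, so no route can satisfy the rules.

no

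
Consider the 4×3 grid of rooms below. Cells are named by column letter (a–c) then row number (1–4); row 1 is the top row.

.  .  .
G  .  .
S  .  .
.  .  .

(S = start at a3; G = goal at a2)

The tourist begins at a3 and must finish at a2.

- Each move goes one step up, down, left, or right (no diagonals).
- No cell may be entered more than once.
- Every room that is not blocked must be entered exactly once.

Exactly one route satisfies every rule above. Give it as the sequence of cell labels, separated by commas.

a3, a4, b4, c4, c3, b3, b2, c2, c1, b1, a1, a2

Need to visit all 12 open cells exactly once, starting at a3 and ending at a2.
Cell a4 has only two open neighbours (a3 and b4), so the path must pass straight through it: one of those is the cell it's entered from and the other is where it exits.
Route from a3: down 1 to a4, right 2 to c4, up 1 to c3, left 1 to b3, up 1 to b2, right 1 to c2, up 1 to c1, left 2 to a1, down 1 to a2 — 11 moves in all.
Check: all 12 open cells covered.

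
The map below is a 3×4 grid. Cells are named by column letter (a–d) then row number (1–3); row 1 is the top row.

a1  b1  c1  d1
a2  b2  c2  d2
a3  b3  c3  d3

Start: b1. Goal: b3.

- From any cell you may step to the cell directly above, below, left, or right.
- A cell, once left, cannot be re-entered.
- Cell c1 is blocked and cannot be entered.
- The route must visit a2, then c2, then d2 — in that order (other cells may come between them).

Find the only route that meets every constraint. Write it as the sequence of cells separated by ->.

The waypoints must appear in the order a2, c2, d2, with no cell reused.
Route from b1: left to a1, down to a2, 3× right (reaching d2), down to d3, 2× left (reaching b3) — 8 moves in all.
Check: order respected (a2 at step 2, c2 at step 4, d2 at step 5).

b1 -> a1 -> a2 -> b2 -> c2 -> d2 -> d3 -> c3 -> b3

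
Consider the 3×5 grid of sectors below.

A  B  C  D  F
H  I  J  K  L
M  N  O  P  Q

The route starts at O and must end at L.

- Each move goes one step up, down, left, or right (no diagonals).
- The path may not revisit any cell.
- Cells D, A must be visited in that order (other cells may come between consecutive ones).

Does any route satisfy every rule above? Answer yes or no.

no

Ignoring the required order, 20 revisit-free routes from O to L pass through all of D and A; the waypoint orders that occur are A → D (20) — never D → A.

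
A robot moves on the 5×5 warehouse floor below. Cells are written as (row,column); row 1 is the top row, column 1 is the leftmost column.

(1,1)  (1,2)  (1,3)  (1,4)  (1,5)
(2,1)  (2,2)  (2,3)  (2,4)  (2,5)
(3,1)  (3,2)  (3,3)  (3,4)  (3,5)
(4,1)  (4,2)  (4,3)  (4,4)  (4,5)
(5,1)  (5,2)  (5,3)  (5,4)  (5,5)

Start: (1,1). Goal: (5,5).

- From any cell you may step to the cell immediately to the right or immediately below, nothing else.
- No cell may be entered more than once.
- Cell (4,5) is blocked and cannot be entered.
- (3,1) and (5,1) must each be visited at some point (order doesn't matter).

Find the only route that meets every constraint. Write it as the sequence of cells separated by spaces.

(1,1) (2,1) (3,1) (4,1) (5,1) (5,2) (5,3) (5,4) (5,5)

Moves only go right or down, so the column and row indices never decrease.
Route from (1,1): down 4 to (5,1), right 4 to (5,5) — 8 moves in all.
Check: all required cells visited.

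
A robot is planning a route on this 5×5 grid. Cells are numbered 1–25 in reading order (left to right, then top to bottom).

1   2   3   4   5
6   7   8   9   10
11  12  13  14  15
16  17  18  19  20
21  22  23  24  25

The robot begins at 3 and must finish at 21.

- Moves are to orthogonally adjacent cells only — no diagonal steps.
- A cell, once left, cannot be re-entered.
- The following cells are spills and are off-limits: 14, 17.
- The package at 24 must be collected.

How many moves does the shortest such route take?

8

Any route passes through 24 somewhere between 3 and 21. Summing Manhattan distances along the two legs (3 → 24 → 21) gives a lower bound of 5 + 3 = 8 moves.
A route of 8 moves achieves this: 3 → 8 → 13 → 18 → 19 → 24 → 23 → 22 → 21.
Since 8 matches the lower bound, it is optimal.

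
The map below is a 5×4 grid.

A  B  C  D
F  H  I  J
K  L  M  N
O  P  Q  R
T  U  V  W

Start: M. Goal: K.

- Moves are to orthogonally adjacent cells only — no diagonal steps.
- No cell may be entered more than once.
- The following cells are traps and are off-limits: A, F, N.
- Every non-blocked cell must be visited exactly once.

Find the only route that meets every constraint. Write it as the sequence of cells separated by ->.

Need to visit all 17 open cells exactly once, starting at M and ending at K.
Cell T has only two open neighbours (O and U), so the path must pass straight through it: one of those is the cell it's entered from and the other is where it exits.
Route from M: up 1 to I, right 1 to J, up 1 to D, left 2 to B, down 3 to P, right 2 to R, down 1 to W, left 3 to T, up 2 to K — 16 moves in all.
Check: all 17 open cells covered.

M -> I -> J -> D -> C -> B -> H -> L -> P -> Q -> R -> W -> V -> U -> T -> O -> K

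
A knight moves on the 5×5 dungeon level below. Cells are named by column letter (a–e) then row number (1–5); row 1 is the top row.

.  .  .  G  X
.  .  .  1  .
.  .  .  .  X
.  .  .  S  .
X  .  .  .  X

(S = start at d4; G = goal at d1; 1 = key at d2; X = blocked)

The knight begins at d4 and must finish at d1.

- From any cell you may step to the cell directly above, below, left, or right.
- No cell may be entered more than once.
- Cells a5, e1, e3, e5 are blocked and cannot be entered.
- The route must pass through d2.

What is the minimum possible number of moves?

Any route passes through d2 somewhere between d4 and d1. Summing Manhattan distances along the two legs (d4 → d2 → d1) gives a lower bound of 2 + 1 = 3 moves.
A route of 3 moves achieves this: d4 → d3 → d2 → d1.
Since 3 matches the lower bound, it is optimal.

3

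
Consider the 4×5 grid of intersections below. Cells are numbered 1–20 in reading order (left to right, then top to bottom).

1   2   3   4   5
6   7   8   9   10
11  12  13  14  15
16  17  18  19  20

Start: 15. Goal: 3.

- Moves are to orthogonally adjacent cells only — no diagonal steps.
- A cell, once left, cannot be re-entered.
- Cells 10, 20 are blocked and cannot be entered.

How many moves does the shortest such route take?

The Manhattan distance from 15 to 3 is |3−1| + |5−3| = 4, so at least 4 moves are needed.
A route of 4 moves achieves this: 15 → 14 → 9 → 4 → 3.
Since 4 matches the lower bound, it is optimal.

4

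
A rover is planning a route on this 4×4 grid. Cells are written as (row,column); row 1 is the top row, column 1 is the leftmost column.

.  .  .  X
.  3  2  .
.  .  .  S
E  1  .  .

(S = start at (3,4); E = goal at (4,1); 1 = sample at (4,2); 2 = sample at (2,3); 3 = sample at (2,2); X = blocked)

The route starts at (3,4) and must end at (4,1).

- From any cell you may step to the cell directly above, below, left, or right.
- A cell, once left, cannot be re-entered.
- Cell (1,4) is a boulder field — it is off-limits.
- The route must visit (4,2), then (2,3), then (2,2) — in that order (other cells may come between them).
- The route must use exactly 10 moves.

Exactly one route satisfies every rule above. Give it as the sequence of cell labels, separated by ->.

The waypoints must appear in the order (4,2), (2,3), (2,2), with no cell reused.
Route from (3,4): down 1 to (4,4), left 2 to (4,2), up 1 to (3,2), right 1 to (3,3), up 1 to (2,3), left 2 to (2,1), down 2 to (4,1) — 10 moves in all.
Check: order respected (1 at step 3, 2 at step 6, 3 at step 7); 10 moves as required.

(3,4) -> (4,4) -> (4,3) -> (4,2) -> (3,2) -> (3,3) -> (2,3) -> (2,2) -> (2,1) -> (3,1) -> (4,1)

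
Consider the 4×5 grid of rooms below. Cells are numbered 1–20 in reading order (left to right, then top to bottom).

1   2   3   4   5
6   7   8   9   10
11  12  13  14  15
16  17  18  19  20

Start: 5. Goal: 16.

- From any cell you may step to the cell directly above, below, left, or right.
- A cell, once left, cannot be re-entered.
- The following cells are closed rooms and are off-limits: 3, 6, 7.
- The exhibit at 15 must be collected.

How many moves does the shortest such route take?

7

Any route passes through 15 somewhere between 5 and 16. Summing Manhattan distances along the two legs (5 → 15 → 16) gives a lower bound of 2 + 5 = 7 moves.
A route of 7 moves achieves this: 5 → 10 → 15 → 20 → 19 → 18 → 17 → 16.
Since 7 matches the lower bound, it is optimal.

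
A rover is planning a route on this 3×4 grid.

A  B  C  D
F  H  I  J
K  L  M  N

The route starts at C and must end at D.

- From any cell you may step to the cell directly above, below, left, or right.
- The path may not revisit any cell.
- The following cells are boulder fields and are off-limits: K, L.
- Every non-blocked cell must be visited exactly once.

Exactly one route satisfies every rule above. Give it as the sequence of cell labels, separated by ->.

Need to visit all 10 open cells exactly once, starting at C and ending at D.
Cell A has only two open neighbours (F and B), so the path must pass straight through it: one of those is the cell it's entered from and the other is where it exits.
Route from C: left 2 to A, down 1 to F, right 2 to I, down 1 to M, right 1 to N, up 2 to D — 9 moves in all.
Check: all 10 open cells covered.

C -> B -> A -> F -> H -> I -> M -> N -> J -> D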